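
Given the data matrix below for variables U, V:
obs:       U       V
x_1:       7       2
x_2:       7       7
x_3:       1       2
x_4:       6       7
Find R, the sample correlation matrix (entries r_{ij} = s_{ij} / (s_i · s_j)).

Step 1 — column means:
  mean(U) = (7 + 7 + 1 + 6) / 4 = 21/4 = 5.25
  mean(V) = (2 + 7 + 2 + 7) / 4 = 18/4 = 4.5

Step 2 — sample variances and covariances s[i,j] = (1/(n-1)) · Σ_k (x_{k,i} - mean_i) · (x_{k,j} - mean_j), with n-1 = 3:
  s[U,U] = ((1.75)·(1.75) + (1.75)·(1.75) + (-4.25)·(-4.25) + (0.75)·(0.75)) / 3 = 24.75/3 = 8.25
  s[U,V] = ((1.75)·(-2.5) + (1.75)·(2.5) + (-4.25)·(-2.5) + (0.75)·(2.5)) / 3 = 12.5/3 = 4.1667
  s[V,V] = ((-2.5)·(-2.5) + (2.5)·(2.5) + (-2.5)·(-2.5) + (2.5)·(2.5)) / 3 = 25/3 = 8.3333
  Sample standard deviations s_i = √(s[i,i]):
  s(U) = √(8.25) = 2.8723
  s(V) = √(8.3333) = 2.8868

Step 3 — r_{ij} = s_{ij} / (s_i · s_j):
  r[U,U] = 1 (diagonal).
  r[U,V] = 4.1667 / (2.8723 · 2.8868) = 4.1667 / 8.2916 = 0.5025
  r[V,V] = 1 (diagonal).

R is symmetric with unit diagonal. Assembling:

R = [[1, 0.5025],
 [0.5025, 1]]


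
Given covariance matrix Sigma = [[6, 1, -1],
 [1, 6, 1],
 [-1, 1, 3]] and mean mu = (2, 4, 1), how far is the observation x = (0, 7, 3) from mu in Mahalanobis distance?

Step 1 — centre the observation: (x - mu) = (-2, 3, 2).

Step 2 — invert Sigma (cofactor / det for 3×3, or solve directly):
  Sigma^{-1} = [[0.1868, -0.044, 0.0769],
 [-0.044, 0.1868, -0.0769],
 [0.0769, -0.0769, 0.3846]].

Step 3 — form the quadratic (x - mu)^T · Sigma^{-1} · (x - mu):
  Sigma^{-1} · (x - mu) = (-0.3516, 0.4945, 0.3846).
  (x - mu)^T · [Sigma^{-1} · (x - mu)] = (-2)·(-0.3516) + (3)·(0.4945) + (2)·(0.3846) = 2.956.

Step 4 — take square root: d = √(2.956) ≈ 1.7193.

d(x, mu) = √(2.956) ≈ 1.7193


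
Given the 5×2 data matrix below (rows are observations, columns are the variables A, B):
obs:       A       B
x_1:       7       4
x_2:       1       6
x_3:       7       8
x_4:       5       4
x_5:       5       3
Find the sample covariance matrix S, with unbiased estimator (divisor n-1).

Step 1 — column means:
  mean(A) = (7 + 1 + 7 + 5 + 5) / 5 = 25/5 = 5
  mean(B) = (4 + 6 + 8 + 4 + 3) / 5 = 25/5 = 5

Step 2 — sample covariance S[i,j] = (1/(n-1)) · Σ_k (x_{k,i} - mean_i) · (x_{k,j} - mean_j), with n-1 = 4.
  S[A,A] = ((2)·(2) + (-4)·(-4) + (2)·(2) + (0)·(0) + (0)·(0)) / 4 = 24/4 = 6
  S[A,B] = ((2)·(-1) + (-4)·(1) + (2)·(3) + (0)·(-1) + (0)·(-2)) / 4 = 0/4 = 0
  S[B,B] = ((-1)·(-1) + (1)·(1) + (3)·(3) + (-1)·(-1) + (-2)·(-2)) / 4 = 16/4 = 4

S is symmetric (S[j,i] = S[i,j]). Assembling:

S = [[6, 0],
 [0, 4]]


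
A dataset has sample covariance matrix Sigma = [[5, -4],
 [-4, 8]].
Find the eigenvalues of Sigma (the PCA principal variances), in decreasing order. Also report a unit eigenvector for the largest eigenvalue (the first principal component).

Step 1 — characteristic polynomial of 2×2 Sigma:
  det(Sigma - λI) = λ² - trace · λ + det = 0.
  trace = 5 + 8 = 13, det = 5·8 - (-4)² = 24.
Step 2 — discriminant:
  Δ = trace² - 4·det = 169 - 96 = 73.
Step 3 — eigenvalues:
  λ = (trace ± √Δ)/2 = (13 ± 8.544)/2,
  λ_1 = 10.772,  λ_2 = 2.228.

Step 4 — unit eigenvector for λ_1: solve (Sigma - λ_1 I)v = 0. First row:
  (5 - 10.772)·v_x + (-4)·v_y = 0, i.e. (-5.772)·v_x + (-4)·v_y = 0,
  so v ∝ (b, λ_1 - a) = (-4, 5.772); multiply by -1 so the first entry is positive: u = (4, -5.772).
  ||u|| = √((4)² + (-5.772)²) = √(49.316) ≈ 7.0225,
  v_1 = u/||u|| ≈ (0.5696, -0.8219) (||v_1|| = 1).

λ_1 = 10.772,  λ_2 = 2.228;  v_1 ≈ (0.5696, -0.8219)


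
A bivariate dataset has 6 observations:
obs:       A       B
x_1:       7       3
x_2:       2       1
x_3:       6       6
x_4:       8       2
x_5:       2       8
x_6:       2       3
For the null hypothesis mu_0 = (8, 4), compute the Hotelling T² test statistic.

Step 1 — sample mean vector:
  mean(A) = (7 + 2 + 6 + 8 + 2 + 2) / 6 = 27/6 = 4.5
  mean(B) = (3 + 1 + 6 + 2 + 8 + 3) / 6 = 23/6 = 3.8333
  x̄ = (4.5, 3.8333),  deviation x̄ - mu_0 = (4.5, 3.8333) - (8, 4) = (-3.5, -0.1667).

Step 2 — sample covariance matrix, S[i,j] = (1/(n-1)) · Σ_k (x_{k,i} - mean_i) · (x_{k,j} - mean_j), divisor n-1 = 5:
  S[A,A] = ((2.5)·(2.5) + (-2.5)·(-2.5) + (1.5)·(1.5) + (3.5)·(3.5) + (-2.5)·(-2.5) + (-2.5)·(-2.5)) / 5 = 39.5/5 = 7.9
  S[A,B] = ((2.5)·(-0.8333) + (-2.5)·(-2.8333) + (1.5)·(2.1667) + (3.5)·(-1.8333) + (-2.5)·(4.1667) + (-2.5)·(-0.8333)) / 5 = -6.5/5 = -1.3
  S[B,B] = ((-0.8333)·(-0.8333) + (-2.8333)·(-2.8333) + (2.1667)·(2.1667) + (-1.8333)·(-1.8333) + (4.1667)·(4.1667) + (-0.8333)·(-0.8333)) / 5 = 34.8333/5 = 6.9667
  S = [[7.9, -1.3],
 [-1.3, 6.9667]].

Step 3 — invert S. det(S) = 7.9·6.9667 - (-1.3)² = 53.3467.
  S^{-1} = (1/det) · [[d, -b], [-b, a]] = [[0.1306, 0.0244],
 [0.0244, 0.1481]].

Step 4 — quadratic form (x̄ - mu_0)^T · S^{-1} · (x̄ - mu_0):
  S^{-1} · (x̄ - mu_0) = (-0.4611, -0.11),
  (x̄ - mu_0)^T · [...] = (-3.5)·(-0.4611) + (-0.1667)·(-0.11) = 1.6323.

Step 5 — scale by n: T² = 6 · 1.6323 = 9.7938.

T² ≈ 9.7938


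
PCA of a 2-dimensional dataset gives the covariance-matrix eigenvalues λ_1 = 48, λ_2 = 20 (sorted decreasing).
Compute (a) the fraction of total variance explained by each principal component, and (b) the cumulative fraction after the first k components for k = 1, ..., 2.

Step 1 — total variance = trace(Sigma) = Σ λ_i = 48 + 20 = 68.

Step 2 — fraction explained by component i = λ_i / Σ λ:
  PC1: 48/68 = 0.7059
  PC2: 20/68 = 0.2941

Step 3 — cumulative fraction after k components = (λ_1 + ... + λ_k) / Σ λ:
  k = 1: 48/68 = 0.7059
  k = 2: (48 + 20)/68 = 68/68 = 1

Summary (fraction, with percent):

explained: PC1 0.7059 (70.59%), PC2 0.2941 (29.41%);  cumulative: 0.7059, 1


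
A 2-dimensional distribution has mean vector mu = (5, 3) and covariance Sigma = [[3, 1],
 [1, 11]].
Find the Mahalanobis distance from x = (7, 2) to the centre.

Step 1 — centre the observation: (x - mu) = (2, -1).

Step 2 — invert Sigma. det(Sigma) = 3·11 - (1)² = 32.
  Sigma^{-1} = (1/det) · [[d, -b], [-b, a]] = [[0.3438, -0.0312],
 [-0.0312, 0.0938]].

Step 3 — form the quadratic (x - mu)^T · Sigma^{-1} · (x - mu):
  Sigma^{-1} · (x - mu) = (0.7188, -0.1562).
  (x - mu)^T · [Sigma^{-1} · (x - mu)] = (2)·(0.7188) + (-1)·(-0.1562) = 1.5938.

Step 4 — take square root: d = √(1.5938) ≈ 1.2624.

d(x, mu) = √(1.5938) ≈ 1.2624


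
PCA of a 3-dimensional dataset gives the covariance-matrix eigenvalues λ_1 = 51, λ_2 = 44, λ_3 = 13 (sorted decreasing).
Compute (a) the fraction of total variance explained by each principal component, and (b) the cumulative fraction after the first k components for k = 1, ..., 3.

Step 1 — total variance = trace(Sigma) = Σ λ_i = 51 + 44 + 13 = 108.

Step 2 — fraction explained by component i = λ_i / Σ λ:
  PC1: 51/108 = 0.4722
  PC2: 44/108 = 0.4074
  PC3: 13/108 = 0.1204

Step 3 — cumulative fraction after k components = (λ_1 + ... + λ_k) / Σ λ:
  k = 1: 51/108 = 0.4722
  k = 2: (51 + 44)/108 = 95/108 = 0.8796
  k = 3: (51 + 44 + 13)/108 = 108/108 = 1

Summary (fraction, with percent):

explained: PC1 0.4722 (47.22%), PC2 0.4074 (40.74%), PC3 0.1204 (12.04%);  cumulative: 0.4722, 0.8796, 1


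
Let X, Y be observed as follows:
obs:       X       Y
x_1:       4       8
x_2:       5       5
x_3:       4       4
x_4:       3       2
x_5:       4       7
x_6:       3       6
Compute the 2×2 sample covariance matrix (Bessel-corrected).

Step 1 — column means:
  mean(X) = (4 + 5 + 4 + 3 + 4 + 3) / 6 = 23/6 = 3.8333
  mean(Y) = (8 + 5 + 4 + 2 + 7 + 6) / 6 = 32/6 = 5.3333

Step 2 — sample covariance S[i,j] = (1/(n-1)) · Σ_k (x_{k,i} - mean_i) · (x_{k,j} - mean_j), with n-1 = 5.
  S[X,X] = ((0.1667)·(0.1667) + (1.1667)·(1.1667) + (0.1667)·(0.1667) + (-0.8333)·(-0.8333) + (0.1667)·(0.1667) + (-0.8333)·(-0.8333)) / 5 = 2.8333/5 = 0.5667
  S[X,Y] = ((0.1667)·(2.6667) + (1.1667)·(-0.3333) + (0.1667)·(-1.3333) + (-0.8333)·(-3.3333) + (0.1667)·(1.6667) + (-0.8333)·(0.6667)) / 5 = 2.3333/5 = 0.4667
  S[Y,Y] = ((2.6667)·(2.6667) + (-0.3333)·(-0.3333) + (-1.3333)·(-1.3333) + (-3.3333)·(-3.3333) + (1.6667)·(1.6667) + (0.6667)·(0.6667)) / 5 = 23.3333/5 = 4.6667

S is symmetric (S[j,i] = S[i,j]). Assembling:

S = [[0.5667, 0.4667],
 [0.4667, 4.6667]]


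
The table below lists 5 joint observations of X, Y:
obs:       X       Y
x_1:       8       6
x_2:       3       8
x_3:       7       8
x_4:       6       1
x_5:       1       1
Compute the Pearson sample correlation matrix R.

Step 1 — column means:
  mean(X) = (8 + 3 + 7 + 6 + 1) / 5 = 25/5 = 5
  mean(Y) = (6 + 8 + 8 + 1 + 1) / 5 = 24/5 = 4.8

Step 2 — sample variances and covariances s[i,j] = (1/(n-1)) · Σ_k (x_{k,i} - mean_i) · (x_{k,j} - mean_j), with n-1 = 4:
  s[X,X] = ((3)·(3) + (-2)·(-2) + (2)·(2) + (1)·(1) + (-4)·(-4)) / 4 = 34/4 = 8.5
  s[X,Y] = ((3)·(1.2) + (-2)·(3.2) + (2)·(3.2) + (1)·(-3.8) + (-4)·(-3.8)) / 4 = 15/4 = 3.75
  s[Y,Y] = ((1.2)·(1.2) + (3.2)·(3.2) + (3.2)·(3.2) + (-3.8)·(-3.8) + (-3.8)·(-3.8)) / 4 = 50.8/4 = 12.7
  Sample standard deviations s_i = √(s[i,i]):
  s(X) = √(8.5) = 2.9155
  s(Y) = √(12.7) = 3.5637

Step 3 — r_{ij} = s_{ij} / (s_i · s_j):
  r[X,X] = 1 (diagonal).
  r[X,Y] = 3.75 / (2.9155 · 3.5637) = 3.75 / 10.3899 = 0.3609
  r[Y,Y] = 1 (diagonal).

R is symmetric with unit diagonal. Assembling:

R = [[1, 0.3609],
 [0.3609, 1]]


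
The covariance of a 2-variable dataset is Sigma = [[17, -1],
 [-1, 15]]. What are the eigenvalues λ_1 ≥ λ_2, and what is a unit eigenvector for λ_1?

Step 1 — characteristic polynomial of 2×2 Sigma:
  det(Sigma - λI) = λ² - trace · λ + det = 0.
  trace = 17 + 15 = 32, det = 17·15 - (-1)² = 254.
Step 2 — discriminant:
  Δ = trace² - 4·det = 1024 - 1016 = 8.
Step 3 — eigenvalues:
  λ = (trace ± √Δ)/2 = (32 ± 2.8284)/2,
  λ_1 = 17.4142,  λ_2 = 14.5858.

Step 4 — unit eigenvector for λ_1: solve (Sigma - λ_1 I)v = 0. First row:
  (17 - 17.4142)·v_x + (-1)·v_y = 0, i.e. (-0.4142)·v_x + (-1)·v_y = 0,
  so v ∝ (b, λ_1 - a) = (-1, 0.4142); multiply by -1 so the first entry is positive: u = (1, -0.4142).
  ||u|| = √((1)² + (-0.4142)²) = √(1.1716) ≈ 1.0824,
  v_1 = u/||u|| ≈ (0.9239, -0.3827) (||v_1|| = 1).

λ_1 = 17.4142,  λ_2 = 14.5858;  v_1 ≈ (0.9239, -0.3827)


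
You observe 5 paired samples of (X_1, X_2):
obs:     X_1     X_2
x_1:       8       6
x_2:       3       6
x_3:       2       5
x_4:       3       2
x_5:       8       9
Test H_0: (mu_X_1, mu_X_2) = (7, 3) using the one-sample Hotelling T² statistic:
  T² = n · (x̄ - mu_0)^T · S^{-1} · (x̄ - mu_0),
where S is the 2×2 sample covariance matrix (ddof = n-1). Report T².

Step 1 — sample mean vector:
  mean(X_1) = (8 + 3 + 2 + 3 + 8) / 5 = 24/5 = 4.8
  mean(X_2) = (6 + 6 + 5 + 2 + 9) / 5 = 28/5 = 5.6
  x̄ = (4.8, 5.6),  deviation x̄ - mu_0 = (4.8, 5.6) - (7, 3) = (-2.2, 2.6).

Step 2 — sample covariance matrix, S[i,j] = (1/(n-1)) · Σ_k (x_{k,i} - mean_i) · (x_{k,j} - mean_j), divisor n-1 = 4:
  S[X_1,X_1] = ((3.2)·(3.2) + (-1.8)·(-1.8) + (-2.8)·(-2.8) + (-1.8)·(-1.8) + (3.2)·(3.2)) / 4 = 34.8/4 = 8.7
  S[X_1,X_2] = ((3.2)·(0.4) + (-1.8)·(0.4) + (-2.8)·(-0.6) + (-1.8)·(-3.6) + (3.2)·(3.4)) / 4 = 19.6/4 = 4.9
  S[X_2,X_2] = ((0.4)·(0.4) + (0.4)·(0.4) + (-0.6)·(-0.6) + (-3.6)·(-3.6) + (3.4)·(3.4)) / 4 = 25.2/4 = 6.3
  S = [[8.7, 4.9],
 [4.9, 6.3]].

Step 3 — invert S. det(S) = 8.7·6.3 - (4.9)² = 30.8.
  S^{-1} = (1/det) · [[d, -b], [-b, a]] = [[0.2045, -0.1591],
 [-0.1591, 0.2825]].

Step 4 — quadratic form (x̄ - mu_0)^T · S^{-1} · (x̄ - mu_0):
  S^{-1} · (x̄ - mu_0) = (-0.8636, 1.0844),
  (x̄ - mu_0)^T · [...] = (-2.2)·(-0.8636) + (2.6)·(1.0844) = 4.7195.

Step 5 — scale by n: T² = 5 · 4.7195 = 23.5974.

T² ≈ 23.5974


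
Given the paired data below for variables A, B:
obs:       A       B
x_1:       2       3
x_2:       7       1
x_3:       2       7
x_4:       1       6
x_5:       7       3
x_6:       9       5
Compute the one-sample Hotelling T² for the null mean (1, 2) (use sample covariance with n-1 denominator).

Step 1 — sample mean vector:
  mean(A) = (2 + 7 + 2 + 1 + 7 + 9) / 6 = 28/6 = 4.6667
  mean(B) = (3 + 1 + 7 + 6 + 3 + 5) / 6 = 25/6 = 4.1667
  x̄ = (4.6667, 4.1667),  deviation x̄ - mu_0 = (4.6667, 4.1667) - (1, 2) = (3.6667, 2.1667).

Step 2 — sample covariance matrix, S[i,j] = (1/(n-1)) · Σ_k (x_{k,i} - mean_i) · (x_{k,j} - mean_j), divisor n-1 = 5:
  S[A,A] = ((-2.6667)·(-2.6667) + (2.3333)·(2.3333) + (-2.6667)·(-2.6667) + (-3.6667)·(-3.6667) + (2.3333)·(2.3333) + (4.3333)·(4.3333)) / 5 = 57.3333/5 = 11.4667
  S[A,B] = ((-2.6667)·(-1.1667) + (2.3333)·(-3.1667) + (-2.6667)·(2.8333) + (-3.6667)·(1.8333) + (2.3333)·(-1.1667) + (4.3333)·(0.8333)) / 5 = -17.6667/5 = -3.5333
  S[B,B] = ((-1.1667)·(-1.1667) + (-3.1667)·(-3.1667) + (2.8333)·(2.8333) + (1.8333)·(1.8333) + (-1.1667)·(-1.1667) + (0.8333)·(0.8333)) / 5 = 24.8333/5 = 4.9667
  S = [[11.4667, -3.5333],
 [-3.5333, 4.9667]].

Step 3 — invert S. det(S) = 11.4667·4.9667 - (-3.5333)² = 44.4667.
  S^{-1} = (1/det) · [[d, -b], [-b, a]] = [[0.1117, 0.0795],
 [0.0795, 0.2579]].

Step 4 — quadratic form (x̄ - mu_0)^T · S^{-1} · (x̄ - mu_0):
  S^{-1} · (x̄ - mu_0) = (0.5817, 0.8501),
  (x̄ - mu_0)^T · [...] = (3.6667)·(0.5817) + (2.1667)·(0.8501) = 3.9748.

Step 5 — scale by n: T² = 6 · 3.9748 = 23.8486.

T² ≈ 23.8486


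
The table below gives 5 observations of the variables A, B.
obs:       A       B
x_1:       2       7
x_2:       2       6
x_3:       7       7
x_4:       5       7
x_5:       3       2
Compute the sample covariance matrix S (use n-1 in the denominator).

Step 1 — column means:
  mean(A) = (2 + 2 + 7 + 5 + 3) / 5 = 19/5 = 3.8
  mean(B) = (7 + 6 + 7 + 7 + 2) / 5 = 29/5 = 5.8

Step 2 — sample covariance S[i,j] = (1/(n-1)) · Σ_k (x_{k,i} - mean_i) · (x_{k,j} - mean_j), with n-1 = 4.
  S[A,A] = ((-1.8)·(-1.8) + (-1.8)·(-1.8) + (3.2)·(3.2) + (1.2)·(1.2) + (-0.8)·(-0.8)) / 4 = 18.8/4 = 4.7
  S[A,B] = ((-1.8)·(1.2) + (-1.8)·(0.2) + (3.2)·(1.2) + (1.2)·(1.2) + (-0.8)·(-3.8)) / 4 = 5.8/4 = 1.45
  S[B,B] = ((1.2)·(1.2) + (0.2)·(0.2) + (1.2)·(1.2) + (1.2)·(1.2) + (-3.8)·(-3.8)) / 4 = 18.8/4 = 4.7

S is symmetric (S[j,i] = S[i,j]). Assembling:

S = [[4.7, 1.45],
 [1.45, 4.7]]


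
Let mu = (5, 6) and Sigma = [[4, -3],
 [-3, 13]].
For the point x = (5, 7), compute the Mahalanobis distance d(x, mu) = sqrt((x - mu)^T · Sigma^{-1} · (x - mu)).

Step 1 — centre the observation: (x - mu) = (0, 1).

Step 2 — invert Sigma. det(Sigma) = 4·13 - (-3)² = 43.
  Sigma^{-1} = (1/det) · [[d, -b], [-b, a]] = [[0.3023, 0.0698],
 [0.0698, 0.093]].

Step 3 — form the quadratic (x - mu)^T · Sigma^{-1} · (x - mu):
  Sigma^{-1} · (x - mu) = (0.0698, 0.093).
  (x - mu)^T · [Sigma^{-1} · (x - mu)] = (0)·(0.0698) + (1)·(0.093) = 0.093.

Step 4 — take square root: d = √(0.093) ≈ 0.305.

d(x, mu) = √(0.093) ≈ 0.305


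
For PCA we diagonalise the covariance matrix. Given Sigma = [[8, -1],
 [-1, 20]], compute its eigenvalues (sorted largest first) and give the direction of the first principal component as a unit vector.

Step 1 — characteristic polynomial of 2×2 Sigma:
  det(Sigma - λI) = λ² - trace · λ + det = 0.
  trace = 8 + 20 = 28, det = 8·20 - (-1)² = 159.
Step 2 — discriminant:
  Δ = trace² - 4·det = 784 - 636 = 148.
Step 3 — eigenvalues:
  λ = (trace ± √Δ)/2 = (28 ± 12.1655)/2,
  λ_1 = 20.0828,  λ_2 = 7.9172.

Step 4 — unit eigenvector for λ_1: solve (Sigma - λ_1 I)v = 0. First row:
  (8 - 20.0828)·v_x + (-1)·v_y = 0, i.e. (-12.0828)·v_x + (-1)·v_y = 0,
  so v ∝ (b, λ_1 - a) = (-1, 12.0828); multiply by -1 so the first entry is positive: u = (1, -12.0828).
  ||u|| = √((1)² + (-12.0828)²) = √(146.9932) ≈ 12.1241,
  v_1 = u/||u|| ≈ (0.0825, -0.9966) (||v_1|| = 1).

λ_1 = 20.0828,  λ_2 = 7.9172;  v_1 ≈ (0.0825, -0.9966)


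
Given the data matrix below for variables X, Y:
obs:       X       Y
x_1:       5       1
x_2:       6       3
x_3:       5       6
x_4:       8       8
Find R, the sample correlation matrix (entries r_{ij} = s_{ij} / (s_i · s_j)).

Step 1 — column means:
  mean(X) = (5 + 6 + 5 + 8) / 4 = 24/4 = 6
  mean(Y) = (1 + 3 + 6 + 8) / 4 = 18/4 = 4.5

Step 2 — sample variances and covariances s[i,j] = (1/(n-1)) · Σ_k (x_{k,i} - mean_i) · (x_{k,j} - mean_j), with n-1 = 3:
  s[X,X] = ((-1)·(-1) + (0)·(0) + (-1)·(-1) + (2)·(2)) / 3 = 6/3 = 2
  s[X,Y] = ((-1)·(-3.5) + (0)·(-1.5) + (-1)·(1.5) + (2)·(3.5)) / 3 = 9/3 = 3
  s[Y,Y] = ((-3.5)·(-3.5) + (-1.5)·(-1.5) + (1.5)·(1.5) + (3.5)·(3.5)) / 3 = 29/3 = 9.6667
  Sample standard deviations s_i = √(s[i,i]):
  s(X) = √(2) = 1.4142
  s(Y) = √(9.6667) = 3.1091

Step 3 — r_{ij} = s_{ij} / (s_i · s_j):
  r[X,X] = 1 (diagonal).
  r[X,Y] = 3 / (1.4142 · 3.1091) = 3 / 4.397 = 0.6823
  r[Y,Y] = 1 (diagonal).

R is symmetric with unit diagonal. Assembling:

R = [[1, 0.6823],
 [0.6823, 1]]


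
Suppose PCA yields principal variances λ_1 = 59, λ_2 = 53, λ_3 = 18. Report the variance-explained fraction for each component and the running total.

Step 1 — total variance = trace(Sigma) = Σ λ_i = 59 + 53 + 18 = 130.

Step 2 — fraction explained by component i = λ_i / Σ λ:
  PC1: 59/130 = 0.4538
  PC2: 53/130 = 0.4077
  PC3: 18/130 = 0.1385

Step 3 — cumulative fraction after k components = (λ_1 + ... + λ_k) / Σ λ:
  k = 1: 59/130 = 0.4538
  k = 2: (59 + 53)/130 = 112/130 = 0.8615
  k = 3: (59 + 53 + 18)/130 = 130/130 = 1

Summary (fraction, with percent):

explained: PC1 0.4538 (45.38%), PC2 0.4077 (40.77%), PC3 0.1385 (13.85%);  cumulative: 0.4538, 0.8615, 1


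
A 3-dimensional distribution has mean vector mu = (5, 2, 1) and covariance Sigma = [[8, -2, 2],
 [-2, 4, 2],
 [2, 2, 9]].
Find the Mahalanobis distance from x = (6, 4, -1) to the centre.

Step 1 — centre the observation: (x - mu) = (1, 2, -2).

Step 2 — invert Sigma (cofactor / det for 3×3, or solve directly):
  Sigma^{-1} = [[0.1702, 0.117, -0.0638],
 [0.117, 0.3617, -0.1064],
 [-0.0638, -0.1064, 0.1489]].

Step 3 — form the quadratic (x - mu)^T · Sigma^{-1} · (x - mu):
  Sigma^{-1} · (x - mu) = (0.5319, 1.0532, -0.5745).
  (x - mu)^T · [Sigma^{-1} · (x - mu)] = (1)·(0.5319) + (2)·(1.0532) + (-2)·(-0.5745) = 3.7872.

Step 4 — take square root: d = √(3.7872) ≈ 1.9461.

d(x, mu) = √(3.7872) ≈ 1.9461


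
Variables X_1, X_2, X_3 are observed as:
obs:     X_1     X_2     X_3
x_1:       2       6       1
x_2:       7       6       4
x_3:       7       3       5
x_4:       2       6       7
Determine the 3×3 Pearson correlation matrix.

Step 1 — column means:
  mean(X_1) = (2 + 7 + 7 + 2) / 4 = 18/4 = 4.5
  mean(X_2) = (6 + 6 + 3 + 6) / 4 = 21/4 = 5.25
  mean(X_3) = (1 + 4 + 5 + 7) / 4 = 17/4 = 4.25

Step 2 — sample variances and covariances s[i,j] = (1/(n-1)) · Σ_k (x_{k,i} - mean_i) · (x_{k,j} - mean_j), with n-1 = 3:
  s[X_1,X_1] = ((-2.5)·(-2.5) + (2.5)·(2.5) + (2.5)·(2.5) + (-2.5)·(-2.5)) / 3 = 25/3 = 8.3333
  s[X_1,X_2] = ((-2.5)·(0.75) + (2.5)·(0.75) + (2.5)·(-2.25) + (-2.5)·(0.75)) / 3 = -7.5/3 = -2.5
  s[X_1,X_3] = ((-2.5)·(-3.25) + (2.5)·(-0.25) + (2.5)·(0.75) + (-2.5)·(2.75)) / 3 = 2.5/3 = 0.8333
  s[X_2,X_2] = ((0.75)·(0.75) + (0.75)·(0.75) + (-2.25)·(-2.25) + (0.75)·(0.75)) / 3 = 6.75/3 = 2.25
  s[X_2,X_3] = ((0.75)·(-3.25) + (0.75)·(-0.25) + (-2.25)·(0.75) + (0.75)·(2.75)) / 3 = -2.25/3 = -0.75
  s[X_3,X_3] = ((-3.25)·(-3.25) + (-0.25)·(-0.25) + (0.75)·(0.75) + (2.75)·(2.75)) / 3 = 18.75/3 = 6.25
  Sample standard deviations s_i = √(s[i,i]):
  s(X_1) = √(8.3333) = 2.8868
  s(X_2) = √(2.25) = 1.5
  s(X_3) = √(6.25) = 2.5

Step 3 — r_{ij} = s_{ij} / (s_i · s_j):
  r[X_1,X_1] = 1 (diagonal).
  r[X_1,X_2] = -2.5 / (2.8868 · 1.5) = -2.5 / 4.3301 = -0.5774
  r[X_1,X_3] = 0.8333 / (2.8868 · 2.5) = 0.8333 / 7.2169 = 0.1155
  r[X_2,X_2] = 1 (diagonal).
  r[X_2,X_3] = -0.75 / (1.5 · 2.5) = -0.75 / 3.75 = -0.2
  r[X_3,X_3] = 1 (diagonal).

R is symmetric with unit diagonal. Assembling:

R = [[1, -0.5774, 0.1155],
 [-0.5774, 1, -0.2],
 [0.1155, -0.2, 1]]


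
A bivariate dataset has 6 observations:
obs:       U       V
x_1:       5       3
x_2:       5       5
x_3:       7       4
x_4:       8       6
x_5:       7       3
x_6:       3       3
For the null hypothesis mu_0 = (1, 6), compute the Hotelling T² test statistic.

Step 1 — sample mean vector:
  mean(U) = (5 + 5 + 7 + 8 + 7 + 3) / 6 = 35/6 = 5.8333
  mean(V) = (3 + 5 + 4 + 6 + 3 + 3) / 6 = 24/6 = 4
  x̄ = (5.8333, 4),  deviation x̄ - mu_0 = (5.8333, 4) - (1, 6) = (4.8333, -2).

Step 2 — sample covariance matrix, S[i,j] = (1/(n-1)) · Σ_k (x_{k,i} - mean_i) · (x_{k,j} - mean_j), divisor n-1 = 5:
  S[U,U] = ((-0.8333)·(-0.8333) + (-0.8333)·(-0.8333) + (1.1667)·(1.1667) + (2.1667)·(2.1667) + (1.1667)·(1.1667) + (-2.8333)·(-2.8333)) / 5 = 16.8333/5 = 3.3667
  S[U,V] = ((-0.8333)·(-1) + (-0.8333)·(1) + (1.1667)·(0) + (2.1667)·(2) + (1.1667)·(-1) + (-2.8333)·(-1)) / 5 = 6/5 = 1.2
  S[V,V] = ((-1)·(-1) + (1)·(1) + (0)·(0) + (2)·(2) + (-1)·(-1) + (-1)·(-1)) / 5 = 8/5 = 1.6
  S = [[3.3667, 1.2],
 [1.2, 1.6]].

Step 3 — invert S. det(S) = 3.3667·1.6 - (1.2)² = 3.9467.
  S^{-1} = (1/det) · [[d, -b], [-b, a]] = [[0.4054, -0.3041],
 [-0.3041, 0.853]].

Step 4 — quadratic form (x̄ - mu_0)^T · S^{-1} · (x̄ - mu_0):
  S^{-1} · (x̄ - mu_0) = (2.5676, -3.1757),
  (x̄ - mu_0)^T · [...] = (4.8333)·(2.5676) + (-2)·(-3.1757) = 18.7613.

Step 5 — scale by n: T² = 6 · 18.7613 = 112.5676.

T² ≈ 112.5676


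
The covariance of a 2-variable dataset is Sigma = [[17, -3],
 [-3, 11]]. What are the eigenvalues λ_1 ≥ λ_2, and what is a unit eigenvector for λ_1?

Step 1 — characteristic polynomial of 2×2 Sigma:
  det(Sigma - λI) = λ² - trace · λ + det = 0.
  trace = 17 + 11 = 28, det = 17·11 - (-3)² = 178.
Step 2 — discriminant:
  Δ = trace² - 4·det = 784 - 712 = 72.
Step 3 — eigenvalues:
  λ = (trace ± √Δ)/2 = (28 ± 8.4853)/2,
  λ_1 = 18.2426,  λ_2 = 9.7574.

Step 4 — unit eigenvector for λ_1: solve (Sigma - λ_1 I)v = 0. First row:
  (17 - 18.2426)·v_x + (-3)·v_y = 0, i.e. (-1.2426)·v_x + (-3)·v_y = 0,
  so v ∝ (b, λ_1 - a) = (-3, 1.2426); multiply by -1 so the first entry is positive: u = (3, -1.2426).
  ||u|| = √((3)² + (-1.2426)²) = √(10.5442) ≈ 3.2472,
  v_1 = u/||u|| ≈ (0.9239, -0.3827) (||v_1|| = 1).

λ_1 = 18.2426,  λ_2 = 9.7574;  v_1 ≈ (0.9239, -0.3827)


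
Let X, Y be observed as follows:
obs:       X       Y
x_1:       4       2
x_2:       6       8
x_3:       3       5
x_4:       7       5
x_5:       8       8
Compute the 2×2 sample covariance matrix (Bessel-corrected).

Step 1 — column means:
  mean(X) = (4 + 6 + 3 + 7 + 8) / 5 = 28/5 = 5.6
  mean(Y) = (2 + 8 + 5 + 5 + 8) / 5 = 28/5 = 5.6

Step 2 — sample covariance S[i,j] = (1/(n-1)) · Σ_k (x_{k,i} - mean_i) · (x_{k,j} - mean_j), with n-1 = 4.
  S[X,X] = ((-1.6)·(-1.6) + (0.4)·(0.4) + (-2.6)·(-2.6) + (1.4)·(1.4) + (2.4)·(2.4)) / 4 = 17.2/4 = 4.3
  S[X,Y] = ((-1.6)·(-3.6) + (0.4)·(2.4) + (-2.6)·(-0.6) + (1.4)·(-0.6) + (2.4)·(2.4)) / 4 = 13.2/4 = 3.3
  S[Y,Y] = ((-3.6)·(-3.6) + (2.4)·(2.4) + (-0.6)·(-0.6) + (-0.6)·(-0.6) + (2.4)·(2.4)) / 4 = 25.2/4 = 6.3

S is symmetric (S[j,i] = S[i,j]). Assembling:

S = [[4.3, 3.3],
 [3.3, 6.3]]


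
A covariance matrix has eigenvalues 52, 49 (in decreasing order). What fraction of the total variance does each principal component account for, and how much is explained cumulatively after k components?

Step 1 — total variance = trace(Sigma) = Σ λ_i = 52 + 49 = 101.

Step 2 — fraction explained by component i = λ_i / Σ λ:
  PC1: 52/101 = 0.5149
  PC2: 49/101 = 0.4851

Step 3 — cumulative fraction after k components = (λ_1 + ... + λ_k) / Σ λ:
  k = 1: 52/101 = 0.5149
  k = 2: (52 + 49)/101 = 101/101 = 1

Summary (fraction, with percent):

explained: PC1 0.5149 (51.49%), PC2 0.4851 (48.51%);  cumulative: 0.5149, 1


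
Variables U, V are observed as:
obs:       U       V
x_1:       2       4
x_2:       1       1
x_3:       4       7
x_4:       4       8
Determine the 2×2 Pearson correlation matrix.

Step 1 — column means:
  mean(U) = (2 + 1 + 4 + 4) / 4 = 11/4 = 2.75
  mean(V) = (4 + 1 + 7 + 8) / 4 = 20/4 = 5

Step 2 — sample variances and covariances s[i,j] = (1/(n-1)) · Σ_k (x_{k,i} - mean_i) · (x_{k,j} - mean_j), with n-1 = 3:
  s[U,U] = ((-0.75)·(-0.75) + (-1.75)·(-1.75) + (1.25)·(1.25) + (1.25)·(1.25)) / 3 = 6.75/3 = 2.25
  s[U,V] = ((-0.75)·(-1) + (-1.75)·(-4) + (1.25)·(2) + (1.25)·(3)) / 3 = 14/3 = 4.6667
  s[V,V] = ((-1)·(-1) + (-4)·(-4) + (2)·(2) + (3)·(3)) / 3 = 30/3 = 10
  Sample standard deviations s_i = √(s[i,i]):
  s(U) = √(2.25) = 1.5
  s(V) = √(10) = 3.1623

Step 3 — r_{ij} = s_{ij} / (s_i · s_j):
  r[U,U] = 1 (diagonal).
  r[U,V] = 4.6667 / (1.5 · 3.1623) = 4.6667 / 4.7434 = 0.9838
  r[V,V] = 1 (diagonal).

R is symmetric with unit diagonal. Assembling:

R = [[1, 0.9838],
 [0.9838, 1]]


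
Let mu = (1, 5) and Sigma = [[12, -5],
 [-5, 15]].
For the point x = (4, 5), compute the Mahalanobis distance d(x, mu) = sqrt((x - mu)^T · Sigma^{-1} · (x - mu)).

Step 1 — centre the observation: (x - mu) = (3, 0).

Step 2 — invert Sigma. det(Sigma) = 12·15 - (-5)² = 155.
  Sigma^{-1} = (1/det) · [[d, -b], [-b, a]] = [[0.0968, 0.0323],
 [0.0323, 0.0774]].

Step 3 — form the quadratic (x - mu)^T · Sigma^{-1} · (x - mu):
  Sigma^{-1} · (x - mu) = (0.2903, 0.0968).
  (x - mu)^T · [Sigma^{-1} · (x - mu)] = (3)·(0.2903) + (0)·(0.0968) = 0.871.

Step 4 — take square root: d = √(0.871) ≈ 0.9333.

d(x, mu) = √(0.871) ≈ 0.9333


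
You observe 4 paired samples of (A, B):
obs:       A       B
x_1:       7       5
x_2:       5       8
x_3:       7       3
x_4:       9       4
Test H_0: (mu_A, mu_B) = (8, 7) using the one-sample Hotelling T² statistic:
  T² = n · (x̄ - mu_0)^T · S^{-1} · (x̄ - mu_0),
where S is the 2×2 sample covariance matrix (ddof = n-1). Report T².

Step 1 — sample mean vector:
  mean(A) = (7 + 5 + 7 + 9) / 4 = 28/4 = 7
  mean(B) = (5 + 8 + 3 + 4) / 4 = 20/4 = 5
  x̄ = (7, 5),  deviation x̄ - mu_0 = (7, 5) - (8, 7) = (-1, -2).

Step 2 — sample covariance matrix, S[i,j] = (1/(n-1)) · Σ_k (x_{k,i} - mean_i) · (x_{k,j} - mean_j), divisor n-1 = 3:
  S[A,A] = ((0)·(0) + (-2)·(-2) + (0)·(0) + (2)·(2)) / 3 = 8/3 = 2.6667
  S[A,B] = ((0)·(0) + (-2)·(3) + (0)·(-2) + (2)·(-1)) / 3 = -8/3 = -2.6667
  S[B,B] = ((0)·(0) + (3)·(3) + (-2)·(-2) + (-1)·(-1)) / 3 = 14/3 = 4.6667
  S = [[2.6667, -2.6667],
 [-2.6667, 4.6667]].

Step 3 — invert S. det(S) = 2.6667·4.6667 - (-2.6667)² = 5.3333.
  S^{-1} = (1/det) · [[d, -b], [-b, a]] = [[0.875, 0.5],
 [0.5, 0.5]].

Step 4 — quadratic form (x̄ - mu_0)^T · S^{-1} · (x̄ - mu_0):
  S^{-1} · (x̄ - mu_0) = (-1.875, -1.5),
  (x̄ - mu_0)^T · [...] = (-1)·(-1.875) + (-2)·(-1.5) = 4.875.

Step 5 — scale by n: T² = 4 · 4.875 = 19.5.

T² ≈ 19.5


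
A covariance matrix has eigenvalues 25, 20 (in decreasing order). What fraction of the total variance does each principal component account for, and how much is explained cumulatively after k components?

Step 1 — total variance = trace(Sigma) = Σ λ_i = 25 + 20 = 45.

Step 2 — fraction explained by component i = λ_i / Σ λ:
  PC1: 25/45 = 0.5556
  PC2: 20/45 = 0.4444

Step 3 — cumulative fraction after k components = (λ_1 + ... + λ_k) / Σ λ:
  k = 1: 25/45 = 0.5556
  k = 2: (25 + 20)/45 = 45/45 = 1

Summary (fraction, with percent):

explained: PC1 0.5556 (55.56%), PC2 0.4444 (44.44%);  cumulative: 0.5556, 1


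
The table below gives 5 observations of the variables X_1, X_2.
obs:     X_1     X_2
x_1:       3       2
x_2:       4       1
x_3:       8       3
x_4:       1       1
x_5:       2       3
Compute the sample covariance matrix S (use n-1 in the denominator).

Step 1 — column means:
  mean(X_1) = (3 + 4 + 8 + 1 + 2) / 5 = 18/5 = 3.6
  mean(X_2) = (2 + 1 + 3 + 1 + 3) / 5 = 10/5 = 2

Step 2 — sample covariance S[i,j] = (1/(n-1)) · Σ_k (x_{k,i} - mean_i) · (x_{k,j} - mean_j), with n-1 = 4.
  S[X_1,X_1] = ((-0.6)·(-0.6) + (0.4)·(0.4) + (4.4)·(4.4) + (-2.6)·(-2.6) + (-1.6)·(-1.6)) / 4 = 29.2/4 = 7.3
  S[X_1,X_2] = ((-0.6)·(0) + (0.4)·(-1) + (4.4)·(1) + (-2.6)·(-1) + (-1.6)·(1)) / 4 = 5/4 = 1.25
  S[X_2,X_2] = ((0)·(0) + (-1)·(-1) + (1)·(1) + (-1)·(-1) + (1)·(1)) / 4 = 4/4 = 1

S is symmetric (S[j,i] = S[i,j]). Assembling:

S = [[7.3, 1.25],
 [1.25, 1]]


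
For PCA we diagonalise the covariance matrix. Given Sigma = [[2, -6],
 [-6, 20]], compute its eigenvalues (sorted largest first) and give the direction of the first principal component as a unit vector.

Step 1 — characteristic polynomial of 2×2 Sigma:
  det(Sigma - λI) = λ² - trace · λ + det = 0.
  trace = 2 + 20 = 22, det = 2·20 - (-6)² = 4.
Step 2 — discriminant:
  Δ = trace² - 4·det = 484 - 16 = 468.
Step 3 — eigenvalues:
  λ = (trace ± √Δ)/2 = (22 ± 21.6333)/2,
  λ_1 = 21.8167,  λ_2 = 0.1833.

Step 4 — unit eigenvector for λ_1: solve (Sigma - λ_1 I)v = 0. First row:
  (2 - 21.8167)·v_x + (-6)·v_y = 0, i.e. (-19.8167)·v_x + (-6)·v_y = 0,
  so v ∝ (b, λ_1 - a) = (-6, 19.8167); multiply by -1 so the first entry is positive: u = (6, -19.8167).
  ||u|| = √((6)² + (-19.8167)²) = √(428.6998) ≈ 20.7051,
  v_1 = u/||u|| ≈ (0.2898, -0.9571) (||v_1|| = 1).

λ_1 = 21.8167,  λ_2 = 0.1833;  v_1 ≈ (0.2898, -0.9571)


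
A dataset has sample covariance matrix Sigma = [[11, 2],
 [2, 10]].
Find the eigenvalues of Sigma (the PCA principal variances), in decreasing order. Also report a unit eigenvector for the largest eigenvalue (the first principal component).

Step 1 — characteristic polynomial of 2×2 Sigma:
  det(Sigma - λI) = λ² - trace · λ + det = 0.
  trace = 11 + 10 = 21, det = 11·10 - (2)² = 106.
Step 2 — discriminant:
  Δ = trace² - 4·det = 441 - 424 = 17.
Step 3 — eigenvalues:
  λ = (trace ± √Δ)/2 = (21 ± 4.1231)/2,
  λ_1 = 12.5616,  λ_2 = 8.4384.

Step 4 — unit eigenvector for λ_1: solve (Sigma - λ_1 I)v = 0. First row:
  (11 - 12.5616)·v_x + (2)·v_y = 0, i.e. (-1.5616)·v_x + (2)·v_y = 0,
  so v ∝ (b, λ_1 - a) = (2, 1.5616) = u.
  ||u|| = √((2)² + (1.5616)²) = √(6.4384) ≈ 2.5374,
  v_1 = u/||u|| ≈ (0.7882, 0.6154) (||v_1|| = 1).

λ_1 = 12.5616,  λ_2 = 8.4384;  v_1 ≈ (0.7882, 0.6154)


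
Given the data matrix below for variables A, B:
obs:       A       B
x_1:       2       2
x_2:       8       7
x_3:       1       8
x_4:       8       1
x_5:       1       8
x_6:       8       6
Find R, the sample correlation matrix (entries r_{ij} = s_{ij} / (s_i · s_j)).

Step 1 — column means:
  mean(A) = (2 + 8 + 1 + 8 + 1 + 8) / 6 = 28/6 = 4.6667
  mean(B) = (2 + 7 + 8 + 1 + 8 + 6) / 6 = 32/6 = 5.3333

Step 2 — sample variances and covariances s[i,j] = (1/(n-1)) · Σ_k (x_{k,i} - mean_i) · (x_{k,j} - mean_j), with n-1 = 5:
  s[A,A] = ((-2.6667)·(-2.6667) + (3.3333)·(3.3333) + (-3.6667)·(-3.6667) + (3.3333)·(3.3333) + (-3.6667)·(-3.6667) + (3.3333)·(3.3333)) / 5 = 67.3333/5 = 13.4667
  s[A,B] = ((-2.6667)·(-3.3333) + (3.3333)·(1.6667) + (-3.6667)·(2.6667) + (3.3333)·(-4.3333) + (-3.6667)·(2.6667) + (3.3333)·(0.6667)) / 5 = -17.3333/5 = -3.4667
  s[B,B] = ((-3.3333)·(-3.3333) + (1.6667)·(1.6667) + (2.6667)·(2.6667) + (-4.3333)·(-4.3333) + (2.6667)·(2.6667) + (0.6667)·(0.6667)) / 5 = 47.3333/5 = 9.4667
  Sample standard deviations s_i = √(s[i,i]):
  s(A) = √(13.4667) = 3.6697
  s(B) = √(9.4667) = 3.0768

Step 3 — r_{ij} = s_{ij} / (s_i · s_j):
  r[A,A] = 1 (diagonal).
  r[A,B] = -3.4667 / (3.6697 · 3.0768) = -3.4667 / 11.2909 = -0.307
  r[B,B] = 1 (diagonal).

R is symmetric with unit diagonal. Assembling:

R = [[1, -0.307],
 [-0.307, 1]]


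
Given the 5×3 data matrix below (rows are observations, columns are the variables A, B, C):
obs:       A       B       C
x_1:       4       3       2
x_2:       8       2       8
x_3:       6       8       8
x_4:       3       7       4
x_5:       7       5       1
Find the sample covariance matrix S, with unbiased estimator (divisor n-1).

Step 1 — column means:
  mean(A) = (4 + 8 + 6 + 3 + 7) / 5 = 28/5 = 5.6
  mean(B) = (3 + 2 + 8 + 7 + 5) / 5 = 25/5 = 5
  mean(C) = (2 + 8 + 8 + 4 + 1) / 5 = 23/5 = 4.6

Step 2 — sample covariance S[i,j] = (1/(n-1)) · Σ_k (x_{k,i} - mean_i) · (x_{k,j} - mean_j), with n-1 = 4.
  S[A,A] = ((-1.6)·(-1.6) + (2.4)·(2.4) + (0.4)·(0.4) + (-2.6)·(-2.6) + (1.4)·(1.4)) / 4 = 17.2/4 = 4.3
  S[A,B] = ((-1.6)·(-2) + (2.4)·(-3) + (0.4)·(3) + (-2.6)·(2) + (1.4)·(0)) / 4 = -8/4 = -2
  S[A,C] = ((-1.6)·(-2.6) + (2.4)·(3.4) + (0.4)·(3.4) + (-2.6)·(-0.6) + (1.4)·(-3.6)) / 4 = 10.2/4 = 2.55
  S[B,B] = ((-2)·(-2) + (-3)·(-3) + (3)·(3) + (2)·(2) + (0)·(0)) / 4 = 26/4 = 6.5
  S[B,C] = ((-2)·(-2.6) + (-3)·(3.4) + (3)·(3.4) + (2)·(-0.6) + (0)·(-3.6)) / 4 = 4/4 = 1
  S[C,C] = ((-2.6)·(-2.6) + (3.4)·(3.4) + (3.4)·(3.4) + (-0.6)·(-0.6) + (-3.6)·(-3.6)) / 4 = 43.2/4 = 10.8

S is symmetric (S[j,i] = S[i,j]). Assembling:

S = [[4.3, -2, 2.55],
 [-2, 6.5, 1],
 [2.55, 1, 10.8]]


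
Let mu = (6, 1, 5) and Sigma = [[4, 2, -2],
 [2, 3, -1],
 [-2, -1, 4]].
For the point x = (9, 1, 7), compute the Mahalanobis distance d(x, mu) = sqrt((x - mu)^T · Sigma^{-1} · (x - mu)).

Step 1 — centre the observation: (x - mu) = (3, 0, 2).

Step 2 — invert Sigma (cofactor / det for 3×3, or solve directly):
  Sigma^{-1} = [[0.4583, -0.25, 0.1667],
 [-0.25, 0.5, 0],
 [0.1667, 0, 0.3333]].

Step 3 — form the quadratic (x - mu)^T · Sigma^{-1} · (x - mu):
  Sigma^{-1} · (x - mu) = (1.7083, -0.75, 1.1667).
  (x - mu)^T · [Sigma^{-1} · (x - mu)] = (3)·(1.7083) + (0)·(-0.75) + (2)·(1.1667) = 7.4583.

Step 4 — take square root: d = √(7.4583) ≈ 2.731.

d(x, mu) = √(7.4583) ≈ 2.731


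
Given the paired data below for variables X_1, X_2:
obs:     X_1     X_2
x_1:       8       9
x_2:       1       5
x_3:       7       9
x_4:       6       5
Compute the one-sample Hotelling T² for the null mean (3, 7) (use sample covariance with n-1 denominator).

Step 1 — sample mean vector:
  mean(X_1) = (8 + 1 + 7 + 6) / 4 = 22/4 = 5.5
  mean(X_2) = (9 + 5 + 9 + 5) / 4 = 28/4 = 7
  x̄ = (5.5, 7),  deviation x̄ - mu_0 = (5.5, 7) - (3, 7) = (2.5, 0).

Step 2 — sample covariance matrix, S[i,j] = (1/(n-1)) · Σ_k (x_{k,i} - mean_i) · (x_{k,j} - mean_j), divisor n-1 = 3:
  S[X_1,X_1] = ((2.5)·(2.5) + (-4.5)·(-4.5) + (1.5)·(1.5) + (0.5)·(0.5)) / 3 = 29/3 = 9.6667
  S[X_1,X_2] = ((2.5)·(2) + (-4.5)·(-2) + (1.5)·(2) + (0.5)·(-2)) / 3 = 16/3 = 5.3333
  S[X_2,X_2] = ((2)·(2) + (-2)·(-2) + (2)·(2) + (-2)·(-2)) / 3 = 16/3 = 5.3333
  S = [[9.6667, 5.3333],
 [5.3333, 5.3333]].

Step 3 — invert S. det(S) = 9.6667·5.3333 - (5.3333)² = 23.1111.
  S^{-1} = (1/det) · [[d, -b], [-b, a]] = [[0.2308, -0.2308],
 [-0.2308, 0.4183]].

Step 4 — quadratic form (x̄ - mu_0)^T · S^{-1} · (x̄ - mu_0):
  S^{-1} · (x̄ - mu_0) = (0.5769, -0.5769),
  (x̄ - mu_0)^T · [...] = (2.5)·(0.5769) + (0)·(-0.5769) = 1.4423.

Step 5 — scale by n: T² = 4 · 1.4423 = 5.7692.

T² ≈ 5.7692


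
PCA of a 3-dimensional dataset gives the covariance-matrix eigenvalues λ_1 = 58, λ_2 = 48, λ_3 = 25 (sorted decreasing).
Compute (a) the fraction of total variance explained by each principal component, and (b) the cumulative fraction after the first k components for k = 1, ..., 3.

Step 1 — total variance = trace(Sigma) = Σ λ_i = 58 + 48 + 25 = 131.

Step 2 — fraction explained by component i = λ_i / Σ λ:
  PC1: 58/131 = 0.4427
  PC2: 48/131 = 0.3664
  PC3: 25/131 = 0.1908

Step 3 — cumulative fraction after k components = (λ_1 + ... + λ_k) / Σ λ:
  k = 1: 58/131 = 0.4427
  k = 2: (58 + 48)/131 = 106/131 = 0.8092
  k = 3: (58 + 48 + 25)/131 = 131/131 = 1

Summary (fraction, with percent):

explained: PC1 0.4427 (44.27%), PC2 0.3664 (36.64%), PC3 0.1908 (19.08%);  cumulative: 0.4427, 0.8092, 1


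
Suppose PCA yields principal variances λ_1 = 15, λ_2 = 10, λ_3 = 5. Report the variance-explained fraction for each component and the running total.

Step 1 — total variance = trace(Sigma) = Σ λ_i = 15 + 10 + 5 = 30.

Step 2 — fraction explained by component i = λ_i / Σ λ:
  PC1: 15/30 = 0.5
  PC2: 10/30 = 0.3333
  PC3: 5/30 = 0.1667

Step 3 — cumulative fraction after k components = (λ_1 + ... + λ_k) / Σ λ:
  k = 1: 15/30 = 0.5
  k = 2: (15 + 10)/30 = 25/30 = 0.8333
  k = 3: (15 + 10 + 5)/30 = 30/30 = 1

Summary (fraction, with percent):

explained: PC1 0.5 (50%), PC2 0.3333 (33.33%), PC3 0.1667 (16.67%);  cumulative: 0.5, 0.8333, 1


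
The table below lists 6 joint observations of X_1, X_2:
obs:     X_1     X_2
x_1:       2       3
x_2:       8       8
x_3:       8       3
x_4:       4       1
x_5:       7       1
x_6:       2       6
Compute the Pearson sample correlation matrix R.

Step 1 — column means:
  mean(X_1) = (2 + 8 + 8 + 4 + 7 + 2) / 6 = 31/6 = 5.1667
  mean(X_2) = (3 + 8 + 3 + 1 + 1 + 6) / 6 = 22/6 = 3.6667

Step 2 — sample variances and covariances s[i,j] = (1/(n-1)) · Σ_k (x_{k,i} - mean_i) · (x_{k,j} - mean_j), with n-1 = 5:
  s[X_1,X_1] = ((-3.1667)·(-3.1667) + (2.8333)·(2.8333) + (2.8333)·(2.8333) + (-1.1667)·(-1.1667) + (1.8333)·(1.8333) + (-3.1667)·(-3.1667)) / 5 = 40.8333/5 = 8.1667
  s[X_1,X_2] = ((-3.1667)·(-0.6667) + (2.8333)·(4.3333) + (2.8333)·(-0.6667) + (-1.1667)·(-2.6667) + (1.8333)·(-2.6667) + (-3.1667)·(2.3333)) / 5 = 3.3333/5 = 0.6667
  s[X_2,X_2] = ((-0.6667)·(-0.6667) + (4.3333)·(4.3333) + (-0.6667)·(-0.6667) + (-2.6667)·(-2.6667) + (-2.6667)·(-2.6667) + (2.3333)·(2.3333)) / 5 = 39.3333/5 = 7.8667
  Sample standard deviations s_i = √(s[i,i]):
  s(X_1) = √(8.1667) = 2.8577
  s(X_2) = √(7.8667) = 2.8048

Step 3 — r_{ij} = s_{ij} / (s_i · s_j):
  r[X_1,X_1] = 1 (diagonal).
  r[X_1,X_2] = 0.6667 / (2.8577 · 2.8048) = 0.6667 / 8.0153 = 0.0832
  r[X_2,X_2] = 1 (diagonal).

R is symmetric with unit diagonal. Assembling:

R = [[1, 0.0832],
 [0.0832, 1]]


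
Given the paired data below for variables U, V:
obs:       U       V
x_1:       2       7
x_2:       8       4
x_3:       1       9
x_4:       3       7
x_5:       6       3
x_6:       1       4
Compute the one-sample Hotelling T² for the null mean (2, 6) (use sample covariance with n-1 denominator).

Step 1 — sample mean vector:
  mean(U) = (2 + 8 + 1 + 3 + 6 + 1) / 6 = 21/6 = 3.5
  mean(V) = (7 + 4 + 9 + 7 + 3 + 4) / 6 = 34/6 = 5.6667
  x̄ = (3.5, 5.6667),  deviation x̄ - mu_0 = (3.5, 5.6667) - (2, 6) = (1.5, -0.3333).

Step 2 — sample covariance matrix, S[i,j] = (1/(n-1)) · Σ_k (x_{k,i} - mean_i) · (x_{k,j} - mean_j), divisor n-1 = 5:
  S[U,U] = ((-1.5)·(-1.5) + (4.5)·(4.5) + (-2.5)·(-2.5) + (-0.5)·(-0.5) + (2.5)·(2.5) + (-2.5)·(-2.5)) / 5 = 41.5/5 = 8.3
  S[U,V] = ((-1.5)·(1.3333) + (4.5)·(-1.6667) + (-2.5)·(3.3333) + (-0.5)·(1.3333) + (2.5)·(-2.6667) + (-2.5)·(-1.6667)) / 5 = -21/5 = -4.2
  S[V,V] = ((1.3333)·(1.3333) + (-1.6667)·(-1.6667) + (3.3333)·(3.3333) + (1.3333)·(1.3333) + (-2.6667)·(-2.6667) + (-1.6667)·(-1.6667)) / 5 = 27.3333/5 = 5.4667
  S = [[8.3, -4.2],
 [-4.2, 5.4667]].

Step 3 — invert S. det(S) = 8.3·5.4667 - (-4.2)² = 27.7333.
  S^{-1} = (1/det) · [[d, -b], [-b, a]] = [[0.1971, 0.1514],
 [0.1514, 0.2993]].

Step 4 — quadratic form (x̄ - mu_0)^T · S^{-1} · (x̄ - mu_0):
  S^{-1} · (x̄ - mu_0) = (0.2452, 0.1274),
  (x̄ - mu_0)^T · [...] = (1.5)·(0.2452) + (-0.3333)·(0.1274) = 0.3253.

Step 5 — scale by n: T² = 6 · 0.3253 = 1.9519.

T² ≈ 1.9519


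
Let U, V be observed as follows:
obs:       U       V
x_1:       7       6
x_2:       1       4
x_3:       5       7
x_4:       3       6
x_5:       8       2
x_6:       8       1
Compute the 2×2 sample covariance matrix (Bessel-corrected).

Step 1 — column means:
  mean(U) = (7 + 1 + 5 + 3 + 8 + 8) / 6 = 32/6 = 5.3333
  mean(V) = (6 + 4 + 7 + 6 + 2 + 1) / 6 = 26/6 = 4.3333

Step 2 — sample covariance S[i,j] = (1/(n-1)) · Σ_k (x_{k,i} - mean_i) · (x_{k,j} - mean_j), with n-1 = 5.
  S[U,U] = ((1.6667)·(1.6667) + (-4.3333)·(-4.3333) + (-0.3333)·(-0.3333) + (-2.3333)·(-2.3333) + (2.6667)·(2.6667) + (2.6667)·(2.6667)) / 5 = 41.3333/5 = 8.2667
  S[U,V] = ((1.6667)·(1.6667) + (-4.3333)·(-0.3333) + (-0.3333)·(2.6667) + (-2.3333)·(1.6667) + (2.6667)·(-2.3333) + (2.6667)·(-3.3333)) / 5 = -15.6667/5 = -3.1333
  S[V,V] = ((1.6667)·(1.6667) + (-0.3333)·(-0.3333) + (2.6667)·(2.6667) + (1.6667)·(1.6667) + (-2.3333)·(-2.3333) + (-3.3333)·(-3.3333)) / 5 = 29.3333/5 = 5.8667

S is symmetric (S[j,i] = S[i,j]). Assembling:

S = [[8.2667, -3.1333],
 [-3.1333, 5.8667]]
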